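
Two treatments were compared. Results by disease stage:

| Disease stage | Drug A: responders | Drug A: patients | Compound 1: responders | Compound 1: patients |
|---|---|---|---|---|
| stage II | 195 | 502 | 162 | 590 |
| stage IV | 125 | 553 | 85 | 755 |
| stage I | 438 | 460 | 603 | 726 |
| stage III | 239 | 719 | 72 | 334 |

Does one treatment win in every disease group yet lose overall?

No

Stage II: Drug A 195/502 = 38.8%, Compound 1 162/590 = 27.5% → Drug A
Stage IV: Drug A 125/553 = 22.6%, Compound 1 85/755 = 11.3% → Drug A
Stage I: Drug A 438/460 = 95.2%, Compound 1 603/726 = 83.1% → Drug A
Stage III: Drug A 239/719 = 33.2%, Compound 1 72/334 = 21.6% → Drug A
Overall: Drug A 997/2234 = 44.6%, Compound 1 922/2405 = 38.3% → Drug A
Drug A wins overall and in every disease group — no reversal.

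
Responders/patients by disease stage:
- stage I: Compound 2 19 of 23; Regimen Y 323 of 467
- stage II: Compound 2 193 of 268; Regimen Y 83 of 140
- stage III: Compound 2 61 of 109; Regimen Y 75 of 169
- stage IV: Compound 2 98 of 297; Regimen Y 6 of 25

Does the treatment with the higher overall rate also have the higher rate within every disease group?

No

Stage I: Compound 2 19/23 = 82.6%, Regimen Y 323/467 = 69.2% → Compound 2
Stage II: Compound 2 193/268 = 72.0%, Regimen Y 83/140 = 59.3% → Compound 2
Stage III: Compound 2 61/109 = 56.0%, Regimen Y 75/169 = 44.4% → Compound 2
Stage IV: Compound 2 98/297 = 33.0%, Regimen Y 6/25 = 24.0% → Compound 2
Overall: Compound 2 371/697 = 53.2%, Regimen Y 487/801 = 60.8% → Regimen Y
Compound 2 wins each disease group but Regimen Y wins overall — the comparison reverses. Compound 2's patients skew toward stage IV, which has a lower base rate.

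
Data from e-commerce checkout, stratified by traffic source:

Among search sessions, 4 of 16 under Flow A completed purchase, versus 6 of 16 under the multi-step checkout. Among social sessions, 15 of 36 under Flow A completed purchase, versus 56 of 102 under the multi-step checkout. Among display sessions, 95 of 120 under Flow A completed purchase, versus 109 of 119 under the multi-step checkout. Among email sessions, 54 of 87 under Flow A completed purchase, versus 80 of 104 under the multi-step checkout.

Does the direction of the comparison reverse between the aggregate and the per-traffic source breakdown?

Search: Flow A 4/16 = 25.0%, the multi-step checkout 6/16 = 37.5% → the multi-step checkout
Social: Flow A 15/36 = 41.7%, the multi-step checkout 56/102 = 54.9% → the multi-step checkout
Display: Flow A 95/120 = 79.2%, the multi-step checkout 109/119 = 91.6% → the multi-step checkout
Email: Flow A 54/87 = 62.1%, the multi-step checkout 80/104 = 76.9% → the multi-step checkout
Overall: Flow A 168/259 = 64.9%, the multi-step checkout 251/341 = 73.6% → the multi-step checkout
The multi-step checkout wins overall and in every traffic group — no reversal.

No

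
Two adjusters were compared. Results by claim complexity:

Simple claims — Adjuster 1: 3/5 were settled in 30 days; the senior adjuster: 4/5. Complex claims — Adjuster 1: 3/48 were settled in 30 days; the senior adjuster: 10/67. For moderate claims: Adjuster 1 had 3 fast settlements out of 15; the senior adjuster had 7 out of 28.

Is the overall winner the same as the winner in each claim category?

Yes

Simple: Adjuster 1 3/5 = 60.0%, the senior adjuster 4/5 = 80.0% → the senior adjuster
Complex: Adjuster 1 3/48 = 6.2%, the senior adjuster 10/67 = 14.9% → the senior adjuster
Moderate: Adjuster 1 3/15 = 20.0%, the senior adjuster 7/28 = 25.0% → the senior adjuster
Overall: Adjuster 1 9/68 = 13.2%, the senior adjuster 21/100 = 21.0% → the senior adjuster
The senior adjuster wins overall and in every claim group — no reversal.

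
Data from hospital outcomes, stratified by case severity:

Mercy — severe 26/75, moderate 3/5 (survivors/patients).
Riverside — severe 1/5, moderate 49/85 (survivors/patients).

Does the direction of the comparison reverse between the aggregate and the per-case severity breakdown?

Severe: Mercy 26/75 = 34.7%, Riverside 1/5 = 20.0% → Mercy
Moderate: Mercy 3/5 = 60.0%, Riverside 49/85 = 57.6% → Mercy
Overall: Mercy 29/80 = 36.2%, Riverside 50/90 = 55.6% → Riverside
Mercy wins each case group but Riverside wins overall — the comparison reverses. Mercy's patients skew toward severe, which has a lower base rate.

Yes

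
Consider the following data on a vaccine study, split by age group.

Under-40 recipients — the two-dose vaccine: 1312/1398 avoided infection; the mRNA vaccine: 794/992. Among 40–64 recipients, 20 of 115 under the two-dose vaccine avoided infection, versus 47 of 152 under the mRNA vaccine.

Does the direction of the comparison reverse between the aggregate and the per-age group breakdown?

Under-40: the two-dose vaccine 1312/1398 = 93.8%, the mRNA vaccine 794/992 = 80.0% → the two-dose vaccine
40–64: the two-dose vaccine 20/115 = 17.4%, the mRNA vaccine 47/152 = 30.9% → the mRNA vaccine
Overall: the two-dose vaccine 1332/1513 = 88.0%, the mRNA vaccine 841/1144 = 73.5% → the two-dose vaccine
Neither sweeps: the two-dose vaccine wins 1 of 2 groups, the mRNA vaccine wins 1. The two-dose vaccine wins overall but not every group — no Simpson reversal.

No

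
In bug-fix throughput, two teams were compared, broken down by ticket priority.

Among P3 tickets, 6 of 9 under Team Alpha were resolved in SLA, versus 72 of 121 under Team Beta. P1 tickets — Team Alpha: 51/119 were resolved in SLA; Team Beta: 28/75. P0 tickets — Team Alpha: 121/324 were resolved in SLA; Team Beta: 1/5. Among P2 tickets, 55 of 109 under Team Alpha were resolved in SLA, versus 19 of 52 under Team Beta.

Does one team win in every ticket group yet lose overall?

Yes

P3: Team Alpha 6/9 = 66.7%, Team Beta 72/121 = 59.5% → Team Alpha
P1: Team Alpha 51/119 = 42.9%, Team Beta 28/75 = 37.3% → Team Alpha
P0: Team Alpha 121/324 = 37.3%, Team Beta 1/5 = 20.0% → Team Alpha
P2: Team Alpha 55/109 = 50.5%, Team Beta 19/52 = 36.5% → Team Alpha
Overall: Team Alpha 233/561 = 41.5%, Team Beta 120/253 = 47.4% → Team Beta
Team Alpha wins each ticket group but Team Beta wins overall — the comparison reverses. Team Alpha's tickets skew toward P0, which has a lower base rate.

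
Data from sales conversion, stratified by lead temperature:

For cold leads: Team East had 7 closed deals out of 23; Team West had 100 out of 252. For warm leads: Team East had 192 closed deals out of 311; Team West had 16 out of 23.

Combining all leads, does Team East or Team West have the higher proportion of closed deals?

Team East

Cold: Team East 7/23 = 30.4%, Team West 100/252 = 39.7% → Team West
Warm: Team East 192/311 = 61.7%, Team West 16/23 = 69.6% → Team West
Overall: Team East 199/334 = 59.6%, Team West 116/275 = 42.2% → Team East
(Team West wins every lead group but Team East wins overall — Team West's leads skew toward the low-rate cold group.)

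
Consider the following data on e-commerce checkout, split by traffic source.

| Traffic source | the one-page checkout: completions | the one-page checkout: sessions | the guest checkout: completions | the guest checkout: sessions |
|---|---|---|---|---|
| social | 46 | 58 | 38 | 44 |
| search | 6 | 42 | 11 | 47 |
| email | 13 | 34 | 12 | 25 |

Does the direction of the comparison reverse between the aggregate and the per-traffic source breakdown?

No

Social: the one-page checkout 46/58 = 79.3%, the guest checkout 38/44 = 86.4% → the guest checkout
Search: the one-page checkout 6/42 = 14.3%, the guest checkout 11/47 = 23.4% → the guest checkout
Email: the one-page checkout 13/34 = 38.2%, the guest checkout 12/25 = 48.0% → the guest checkout
Overall: the one-page checkout 65/134 = 48.5%, the guest checkout 61/116 = 52.6% → the guest checkout
The guest checkout wins overall and in every traffic group — no reversal.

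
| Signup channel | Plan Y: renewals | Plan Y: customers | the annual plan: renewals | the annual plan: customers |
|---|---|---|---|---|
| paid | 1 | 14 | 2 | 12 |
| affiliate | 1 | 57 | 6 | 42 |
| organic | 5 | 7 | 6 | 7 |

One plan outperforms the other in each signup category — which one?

Paid: Plan Y 1/14 = 7.1%, the annual plan 2/12 = 16.7% → the annual plan
Affiliate: Plan Y 1/57 = 1.8%, the annual plan 6/42 = 14.3% → the annual plan
Organic: Plan Y 5/7 = 71.4%, the annual plan 6/7 = 85.7% → the annual plan
The annual plan has the higher rate in all 3 groups.

the annual plan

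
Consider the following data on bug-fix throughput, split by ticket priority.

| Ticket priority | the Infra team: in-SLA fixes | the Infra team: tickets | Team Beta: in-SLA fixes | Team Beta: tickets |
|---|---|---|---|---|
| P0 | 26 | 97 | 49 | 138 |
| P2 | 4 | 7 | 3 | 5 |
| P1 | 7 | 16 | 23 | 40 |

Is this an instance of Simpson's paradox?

P0: the Infra team 26/97 = 26.8%, Team Beta 49/138 = 35.5% → Team Beta
P2: the Infra team 4/7 = 57.1%, Team Beta 3/5 = 60.0% → Team Beta
P1: the Infra team 7/16 = 43.8%, Team Beta 23/40 = 57.5% → Team Beta
Overall: the Infra team 37/120 = 30.8%, Team Beta 75/183 = 41.0% → Team Beta
Team Beta wins overall and in every ticket group — no reversal.

No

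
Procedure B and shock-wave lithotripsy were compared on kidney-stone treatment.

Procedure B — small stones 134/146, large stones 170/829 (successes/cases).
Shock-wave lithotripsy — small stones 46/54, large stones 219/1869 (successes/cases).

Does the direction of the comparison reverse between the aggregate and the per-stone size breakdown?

Small stones: Procedure B 134/146 = 91.8%, shock-wave lithotripsy 46/54 = 85.2% → Procedure B
Large stones: Procedure B 170/829 = 20.5%, shock-wave lithotripsy 219/1869 = 11.7% → Procedure B
Overall: Procedure B 304/975 = 31.2%, shock-wave lithotripsy 265/1923 = 13.8% → Procedure B
Procedure B wins overall and in every stone group — no reversal.

No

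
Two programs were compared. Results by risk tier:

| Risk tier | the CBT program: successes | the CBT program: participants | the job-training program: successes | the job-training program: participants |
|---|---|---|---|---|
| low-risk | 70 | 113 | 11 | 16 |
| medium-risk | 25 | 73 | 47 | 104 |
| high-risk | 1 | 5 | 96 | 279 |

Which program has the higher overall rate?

Low-risk: the CBT program 70/113 = 61.9%, the job-training program 11/16 = 68.8% → the job-training program
Medium-risk: the CBT program 25/73 = 34.2%, the job-training program 47/104 = 45.2% → the job-training program
High-risk: the CBT program 1/5 = 20.0%, the job-training program 96/279 = 34.4% → the job-training program
Overall: the CBT program 96/191 = 50.3%, the job-training program 154/399 = 38.6% → the CBT program
(The job-training program wins every risk group but the CBT program wins overall — the job-training program's participants skew toward the low-rate high-risk group.)

the CBT program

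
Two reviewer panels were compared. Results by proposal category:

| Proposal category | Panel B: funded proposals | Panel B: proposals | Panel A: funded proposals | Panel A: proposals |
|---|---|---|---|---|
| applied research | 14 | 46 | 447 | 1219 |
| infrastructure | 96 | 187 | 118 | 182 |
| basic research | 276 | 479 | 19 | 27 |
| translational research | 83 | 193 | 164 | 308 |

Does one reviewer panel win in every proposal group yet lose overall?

Applied research: Panel B 14/46 = 30.4%, Panel A 447/1219 = 36.7% → Panel A
Infrastructure: Panel B 96/187 = 51.3%, Panel A 118/182 = 64.8% → Panel A
Basic research: Panel B 276/479 = 57.6%, Panel A 19/27 = 70.4% → Panel A
Translational research: Panel B 83/193 = 43.0%, Panel A 164/308 = 53.2% → Panel A
Overall: Panel B 469/905 = 51.8%, Panel A 748/1736 = 43.1% → Panel B
Panel A wins each proposal group but Panel B wins overall — the comparison reverses. Panel A's proposals skew toward applied research, which has a lower base rate.

Yes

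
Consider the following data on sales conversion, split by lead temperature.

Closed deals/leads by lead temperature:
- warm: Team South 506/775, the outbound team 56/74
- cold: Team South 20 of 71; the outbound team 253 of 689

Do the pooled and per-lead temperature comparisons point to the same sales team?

Warm: Team South 506/775 = 65.3%, the outbound team 56/74 = 75.7% → the outbound team
Cold: Team South 20/71 = 28.2%, the outbound team 253/689 = 36.7% → the outbound team
Overall: Team South 526/846 = 62.2%, the outbound team 309/763 = 40.5% → Team South
The outbound team wins each lead group but Team South wins overall — the comparison reverses. The outbound team's leads skew toward cold, which has a lower base rate.

No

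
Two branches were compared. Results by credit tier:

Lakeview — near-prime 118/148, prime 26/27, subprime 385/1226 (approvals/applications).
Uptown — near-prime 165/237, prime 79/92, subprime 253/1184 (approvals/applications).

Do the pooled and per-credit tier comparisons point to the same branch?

Near-prime: Lakeview 118/148 = 79.7%, Uptown 165/237 = 69.6% → Lakeview
Prime: Lakeview 26/27 = 96.3%, Uptown 79/92 = 85.9% → Lakeview
Subprime: Lakeview 385/1226 = 31.4%, Uptown 253/1184 = 21.4% → Lakeview
Overall: Lakeview 529/1401 = 37.8%, Uptown 497/1513 = 32.8% → Lakeview
Lakeview wins overall and in every credit group — no reversal.

Yes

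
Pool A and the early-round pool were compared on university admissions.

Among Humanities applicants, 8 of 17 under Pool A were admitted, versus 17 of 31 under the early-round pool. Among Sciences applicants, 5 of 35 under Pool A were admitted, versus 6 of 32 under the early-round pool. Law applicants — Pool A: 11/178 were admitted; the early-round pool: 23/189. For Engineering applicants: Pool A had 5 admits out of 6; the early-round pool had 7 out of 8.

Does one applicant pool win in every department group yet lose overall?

Humanities: Pool A 8/17 = 47.1%, the early-round pool 17/31 = 54.8% → the early-round pool
Sciences: Pool A 5/35 = 14.3%, the early-round pool 6/32 = 18.8% → the early-round pool
Law: Pool A 11/178 = 6.2%, the early-round pool 23/189 = 12.2% → the early-round pool
Engineering: Pool A 5/6 = 83.3%, the early-round pool 7/8 = 87.5% → the early-round pool
Overall: Pool A 29/236 = 12.3%, the early-round pool 53/260 = 20.4% → the early-round pool
The early-round pool wins overall and in every department group — no reversal.

No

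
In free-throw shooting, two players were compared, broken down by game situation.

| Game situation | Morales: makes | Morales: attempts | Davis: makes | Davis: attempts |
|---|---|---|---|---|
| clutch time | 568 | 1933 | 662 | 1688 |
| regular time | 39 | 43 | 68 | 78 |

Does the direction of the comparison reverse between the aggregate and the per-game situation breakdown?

No

Clutch time: Morales 568/1933 = 29.4%, Davis 662/1688 = 39.2% → Davis
Regular time: Morales 39/43 = 90.7%, Davis 68/78 = 87.2% → Morales
Overall: Morales 607/1976 = 30.7%, Davis 730/1766 = 41.3% → Davis
Neither sweeps: Morales wins 1 of 2 groups, Davis wins 1. Davis wins overall but not every group — no Simpson reversal.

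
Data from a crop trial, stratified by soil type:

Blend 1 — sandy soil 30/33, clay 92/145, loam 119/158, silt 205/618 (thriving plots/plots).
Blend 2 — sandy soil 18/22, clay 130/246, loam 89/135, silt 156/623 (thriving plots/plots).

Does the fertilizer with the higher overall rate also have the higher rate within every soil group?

Sandy soil: Blend 1 30/33 = 90.9%, Blend 2 18/22 = 81.8% → Blend 1
Clay: Blend 1 92/145 = 63.4%, Blend 2 130/246 = 52.8% → Blend 1
Loam: Blend 1 119/158 = 75.3%, Blend 2 89/135 = 65.9% → Blend 1
Silt: Blend 1 205/618 = 33.2%, Blend 2 156/623 = 25.0% → Blend 1
Overall: Blend 1 446/954 = 46.8%, Blend 2 393/1026 = 38.3% → Blend 1
Blend 1 wins overall and in every soil group — no reversal.

Yes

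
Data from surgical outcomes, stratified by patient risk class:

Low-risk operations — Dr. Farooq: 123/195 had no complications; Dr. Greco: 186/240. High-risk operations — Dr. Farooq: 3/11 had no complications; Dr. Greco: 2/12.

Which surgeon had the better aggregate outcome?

Dr. Greco

Low-risk: Dr. Farooq 123/195 = 63.1%, Dr. Greco 186/240 = 77.5% → Dr. Greco
High-risk: Dr. Farooq 3/11 = 27.3%, Dr. Greco 2/12 = 16.7% → Dr. Farooq
Overall: Dr. Farooq 126/206 = 61.2%, Dr. Greco 188/252 = 74.6% → Dr. Greco
(Neither sweeps every patient risk group, but Dr. Greco has the higher pooled rate.)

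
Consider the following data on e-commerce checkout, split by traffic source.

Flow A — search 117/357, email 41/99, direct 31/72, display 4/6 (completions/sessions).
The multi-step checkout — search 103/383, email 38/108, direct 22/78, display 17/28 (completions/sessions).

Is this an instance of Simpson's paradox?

No

Search: Flow A 117/357 = 32.8%, the multi-step checkout 103/383 = 26.9% → Flow A
Email: Flow A 41/99 = 41.4%, the multi-step checkout 38/108 = 35.2% → Flow A
Direct: Flow A 31/72 = 43.1%, the multi-step checkout 22/78 = 28.2% → Flow A
Display: Flow A 4/6 = 66.7%, the multi-step checkout 17/28 = 60.7% → Flow A
Overall: Flow A 193/534 = 36.1%, the multi-step checkout 180/597 = 30.2% → Flow A
Flow A wins overall and in every traffic group — no reversal.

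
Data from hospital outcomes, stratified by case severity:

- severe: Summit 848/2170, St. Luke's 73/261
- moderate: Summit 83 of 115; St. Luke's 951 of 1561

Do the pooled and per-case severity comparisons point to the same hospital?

Severe: Summit 848/2170 = 39.1%, St. Luke's 73/261 = 28.0% → Summit
Moderate: Summit 83/115 = 72.2%, St. Luke's 951/1561 = 60.9% → Summit
Overall: Summit 931/2285 = 40.7%, St. Luke's 1024/1822 = 56.2% → St. Luke's
Summit wins each case group but St. Luke's wins overall — the comparison reverses. Summit's patients skew toward severe, which has a lower base rate.

No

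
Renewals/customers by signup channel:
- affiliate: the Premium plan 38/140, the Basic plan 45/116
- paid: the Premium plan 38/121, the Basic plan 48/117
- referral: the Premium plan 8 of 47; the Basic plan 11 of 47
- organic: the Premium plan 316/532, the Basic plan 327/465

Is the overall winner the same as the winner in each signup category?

Yes

Affiliate: the Premium plan 38/140 = 27.1%, the Basic plan 45/116 = 38.8% → the Basic plan
Paid: the Premium plan 38/121 = 31.4%, the Basic plan 48/117 = 41.0% → the Basic plan
Referral: the Premium plan 8/47 = 17.0%, the Basic plan 11/47 = 23.4% → the Basic plan
Organic: the Premium plan 316/532 = 59.4%, the Basic plan 327/465 = 70.3% → the Basic plan
Overall: the Premium plan 400/840 = 47.6%, the Basic plan 431/745 = 57.9% → the Basic plan
The Basic plan wins overall and in every signup group — no reversal.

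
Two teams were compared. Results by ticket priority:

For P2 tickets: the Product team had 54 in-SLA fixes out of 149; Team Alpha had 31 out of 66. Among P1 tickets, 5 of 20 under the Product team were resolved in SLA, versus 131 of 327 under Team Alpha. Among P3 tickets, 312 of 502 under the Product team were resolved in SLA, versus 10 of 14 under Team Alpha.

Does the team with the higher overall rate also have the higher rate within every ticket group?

No

P2: the Product team 54/149 = 36.2%, Team Alpha 31/66 = 47.0% → Team Alpha
P1: the Product team 5/20 = 25.0%, Team Alpha 131/327 = 40.1% → Team Alpha
P3: the Product team 312/502 = 62.2%, Team Alpha 10/14 = 71.4% → Team Alpha
Overall: the Product team 371/671 = 55.3%, Team Alpha 172/407 = 42.3% → the Product team
Team Alpha wins each ticket group but the Product team wins overall — the comparison reverses. Team Alpha's tickets skew toward P1, which has a lower base rate.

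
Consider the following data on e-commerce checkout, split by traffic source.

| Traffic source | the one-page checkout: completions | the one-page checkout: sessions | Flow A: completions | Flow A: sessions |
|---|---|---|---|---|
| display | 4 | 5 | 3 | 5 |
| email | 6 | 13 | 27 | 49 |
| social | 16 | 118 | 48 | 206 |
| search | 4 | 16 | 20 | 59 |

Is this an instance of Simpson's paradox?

No

Display: the one-page checkout 4/5 = 80.0%, Flow A 3/5 = 60.0% → the one-page checkout
Email: the one-page checkout 6/13 = 46.2%, Flow A 27/49 = 55.1% → Flow A
Social: the one-page checkout 16/118 = 13.6%, Flow A 48/206 = 23.3% → Flow A
Search: the one-page checkout 4/16 = 25.0%, Flow A 20/59 = 33.9% → Flow A
Overall: the one-page checkout 30/152 = 19.7%, Flow A 98/319 = 30.7% → Flow A
Neither sweeps: the one-page checkout wins 1 of 4 groups, Flow A wins 3. Flow A wins overall but not every group — no Simpson reversal.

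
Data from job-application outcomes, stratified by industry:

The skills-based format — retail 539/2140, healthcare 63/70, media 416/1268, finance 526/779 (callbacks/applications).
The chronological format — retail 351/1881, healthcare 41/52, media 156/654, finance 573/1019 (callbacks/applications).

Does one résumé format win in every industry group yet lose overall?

Retail: the skills-based format 539/2140 = 25.2%, the chronological format 351/1881 = 18.7% → the skills-based format
Healthcare: the skills-based format 63/70 = 90.0%, the chronological format 41/52 = 78.8% → the skills-based format
Media: the skills-based format 416/1268 = 32.8%, the chronological format 156/654 = 23.9% → the skills-based format
Finance: the skills-based format 526/779 = 67.5%, the chronological format 573/1019 = 56.2% → the skills-based format
Overall: the skills-based format 1544/4257 = 36.3%, the chronological format 1121/3606 = 31.1% → the skills-based format
The skills-based format wins overall and in every industry group — no reversal.

No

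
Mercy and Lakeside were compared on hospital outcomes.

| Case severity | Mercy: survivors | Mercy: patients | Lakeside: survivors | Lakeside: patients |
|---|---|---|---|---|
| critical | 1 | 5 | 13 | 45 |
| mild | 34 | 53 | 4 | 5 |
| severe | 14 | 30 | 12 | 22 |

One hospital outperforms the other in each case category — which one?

Lakeside

Critical: Mercy 1/5 = 20.0%, Lakeside 13/45 = 28.9% → Lakeside
Mild: Mercy 34/53 = 64.2%, Lakeside 4/5 = 80.0% → Lakeside
Severe: Mercy 14/30 = 46.7%, Lakeside 12/22 = 54.5% → Lakeside
Lakeside has the higher rate in all 3 groups.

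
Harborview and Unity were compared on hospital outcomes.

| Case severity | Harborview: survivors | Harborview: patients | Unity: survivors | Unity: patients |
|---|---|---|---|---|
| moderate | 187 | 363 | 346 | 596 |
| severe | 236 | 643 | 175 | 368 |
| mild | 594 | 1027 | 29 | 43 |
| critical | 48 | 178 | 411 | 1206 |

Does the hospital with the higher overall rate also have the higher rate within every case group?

No

Moderate: Harborview 187/363 = 51.5%, Unity 346/596 = 58.1% → Unity
Severe: Harborview 236/643 = 36.7%, Unity 175/368 = 47.6% → Unity
Mild: Harborview 594/1027 = 57.8%, Unity 29/43 = 67.4% → Unity
Critical: Harborview 48/178 = 27.0%, Unity 411/1206 = 34.1% → Unity
Overall: Harborview 1065/2211 = 48.2%, Unity 961/2213 = 43.4% → Harborview
Unity wins each case group but Harborview wins overall — the comparison reverses. Unity's patients skew toward critical, which has a lower base rate.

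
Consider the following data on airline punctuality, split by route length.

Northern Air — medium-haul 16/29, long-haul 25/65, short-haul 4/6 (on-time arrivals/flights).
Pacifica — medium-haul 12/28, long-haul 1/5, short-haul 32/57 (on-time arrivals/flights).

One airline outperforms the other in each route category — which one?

Northern Air

Medium-haul: Northern Air 16/29 = 55.2%, Pacifica 12/28 = 42.9% → Northern Air
Long-haul: Northern Air 25/65 = 38.5%, Pacifica 1/5 = 20.0% → Northern Air
Short-haul: Northern Air 4/6 = 66.7%, Pacifica 32/57 = 56.1% → Northern Air
Northern Air has the higher rate in all 3 groups.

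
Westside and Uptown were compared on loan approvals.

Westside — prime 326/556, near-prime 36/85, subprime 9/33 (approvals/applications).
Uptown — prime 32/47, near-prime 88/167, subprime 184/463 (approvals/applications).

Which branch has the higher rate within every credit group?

Uptown

Prime: Westside 326/556 = 58.6%, Uptown 32/47 = 68.1% → Uptown
Near-prime: Westside 36/85 = 42.4%, Uptown 88/167 = 52.7% → Uptown
Subprime: Westside 9/33 = 27.3%, Uptown 184/463 = 39.7% → Uptown
Uptown has the higher rate in all 3 groups.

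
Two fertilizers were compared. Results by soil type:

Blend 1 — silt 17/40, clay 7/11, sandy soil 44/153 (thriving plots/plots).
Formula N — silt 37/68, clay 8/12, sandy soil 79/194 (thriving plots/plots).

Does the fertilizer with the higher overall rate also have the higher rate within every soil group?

Yes

Silt: Blend 1 17/40 = 42.5%, Formula N 37/68 = 54.4% → Formula N
Clay: Blend 1 7/11 = 63.6%, Formula N 8/12 = 66.7% → Formula N
Sandy soil: Blend 1 44/153 = 28.8%, Formula N 79/194 = 40.7% → Formula N
Overall: Blend 1 68/204 = 33.3%, Formula N 124/274 = 45.3% → Formula N
Formula N wins overall and in every soil group — no reversal.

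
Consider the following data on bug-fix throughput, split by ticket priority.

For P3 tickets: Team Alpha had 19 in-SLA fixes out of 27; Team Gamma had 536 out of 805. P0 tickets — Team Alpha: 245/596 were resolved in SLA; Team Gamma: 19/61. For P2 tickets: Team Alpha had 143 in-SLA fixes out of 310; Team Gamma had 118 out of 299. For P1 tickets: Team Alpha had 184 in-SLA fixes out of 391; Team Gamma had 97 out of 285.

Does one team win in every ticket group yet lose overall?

P3: Team Alpha 19/27 = 70.4%, Team Gamma 536/805 = 66.6% → Team Alpha
P0: Team Alpha 245/596 = 41.1%, Team Gamma 19/61 = 31.1% → Team Alpha
P2: Team Alpha 143/310 = 46.1%, Team Gamma 118/299 = 39.5% → Team Alpha
P1: Team Alpha 184/391 = 47.1%, Team Gamma 97/285 = 34.0% → Team Alpha
Overall: Team Alpha 591/1324 = 44.6%, Team Gamma 770/1450 = 53.1% → Team Gamma
Team Alpha wins each ticket group but Team Gamma wins overall — the comparison reverses. Team Alpha's tickets skew toward P0, which has a lower base rate.

Yes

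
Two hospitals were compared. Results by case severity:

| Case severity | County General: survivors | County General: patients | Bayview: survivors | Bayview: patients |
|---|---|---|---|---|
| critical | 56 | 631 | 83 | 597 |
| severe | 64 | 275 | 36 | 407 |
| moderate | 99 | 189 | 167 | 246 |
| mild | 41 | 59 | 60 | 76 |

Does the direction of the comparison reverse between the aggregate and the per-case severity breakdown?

Critical: County General 56/631 = 8.9%, Bayview 83/597 = 13.9% → Bayview
Severe: County General 64/275 = 23.3%, Bayview 36/407 = 8.8% → County General
Moderate: County General 99/189 = 52.4%, Bayview 167/246 = 67.9% → Bayview
Mild: County General 41/59 = 69.5%, Bayview 60/76 = 78.9% → Bayview
Overall: County General 260/1154 = 22.5%, Bayview 346/1326 = 26.1% → Bayview
Neither sweeps: County General wins 1 of 4 groups, Bayview wins 3. Bayview wins overall but not every group — no Simpson reversal.

No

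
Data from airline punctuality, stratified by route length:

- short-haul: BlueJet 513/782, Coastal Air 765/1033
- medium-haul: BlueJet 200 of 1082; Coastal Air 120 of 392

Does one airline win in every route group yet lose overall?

No

Short-haul: BlueJet 513/782 = 65.6%, Coastal Air 765/1033 = 74.1% → Coastal Air
Medium-haul: BlueJet 200/1082 = 18.5%, Coastal Air 120/392 = 30.6% → Coastal Air
Overall: BlueJet 713/1864 = 38.3%, Coastal Air 885/1425 = 62.1% → Coastal Air
Coastal Air wins overall and in every route group — no reversal.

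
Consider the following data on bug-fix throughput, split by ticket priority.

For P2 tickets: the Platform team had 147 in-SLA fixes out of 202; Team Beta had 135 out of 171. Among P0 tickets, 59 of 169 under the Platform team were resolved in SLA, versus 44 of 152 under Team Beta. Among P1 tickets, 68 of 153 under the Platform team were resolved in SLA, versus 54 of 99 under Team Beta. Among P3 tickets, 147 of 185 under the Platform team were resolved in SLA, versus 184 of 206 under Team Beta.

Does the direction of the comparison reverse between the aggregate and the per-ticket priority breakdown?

No

P2: the Platform team 147/202 = 72.8%, Team Beta 135/171 = 78.9% → Team Beta
P0: the Platform team 59/169 = 34.9%, Team Beta 44/152 = 28.9% → the Platform team
P1: the Platform team 68/153 = 44.4%, Team Beta 54/99 = 54.5% → Team Beta
P3: the Platform team 147/185 = 79.5%, Team Beta 184/206 = 89.3% → Team Beta
Overall: the Platform team 421/709 = 59.4%, Team Beta 417/628 = 66.4% → Team Beta
Neither sweeps: the Platform team wins 1 of 4 groups, Team Beta wins 3. Team Beta wins overall but not every group — no Simpson reversal.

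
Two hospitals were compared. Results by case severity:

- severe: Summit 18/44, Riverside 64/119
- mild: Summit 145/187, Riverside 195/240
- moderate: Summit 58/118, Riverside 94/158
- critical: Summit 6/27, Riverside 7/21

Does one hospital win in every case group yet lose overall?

Severe: Summit 18/44 = 40.9%, Riverside 64/119 = 53.8% → Riverside
Mild: Summit 145/187 = 77.5%, Riverside 195/240 = 81.2% → Riverside
Moderate: Summit 58/118 = 49.2%, Riverside 94/158 = 59.5% → Riverside
Critical: Summit 6/27 = 22.2%, Riverside 7/21 = 33.3% → Riverside
Overall: Summit 227/376 = 60.4%, Riverside 360/538 = 66.9% → Riverside
Riverside wins overall and in every case group — no reversal.

No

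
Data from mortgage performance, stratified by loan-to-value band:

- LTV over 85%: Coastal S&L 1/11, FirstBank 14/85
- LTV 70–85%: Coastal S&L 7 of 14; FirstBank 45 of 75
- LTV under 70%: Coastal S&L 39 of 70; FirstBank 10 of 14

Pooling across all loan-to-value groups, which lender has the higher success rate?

LTV over 85%: Coastal S&L 1/11 = 9.1%, FirstBank 14/85 = 16.5% → FirstBank
LTV 70–85%: Coastal S&L 7/14 = 50.0%, FirstBank 45/75 = 60.0% → FirstBank
LTV under 70%: Coastal S&L 39/70 = 55.7%, FirstBank 10/14 = 71.4% → FirstBank
Overall: Coastal S&L 47/95 = 49.5%, FirstBank 69/174 = 39.7% → Coastal S&L
(FirstBank wins every loan-to-value group but Coastal S&L wins overall — FirstBank's loans skew toward the low-rate LTV over 85% group.)

Coastal S&L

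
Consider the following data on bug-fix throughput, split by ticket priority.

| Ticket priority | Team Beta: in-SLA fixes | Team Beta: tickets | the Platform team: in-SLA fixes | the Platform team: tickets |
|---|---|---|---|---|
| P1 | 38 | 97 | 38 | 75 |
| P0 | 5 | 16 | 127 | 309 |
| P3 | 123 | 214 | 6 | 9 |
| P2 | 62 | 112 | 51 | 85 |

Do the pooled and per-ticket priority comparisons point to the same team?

P1: Team Beta 38/97 = 39.2%, the Platform team 38/75 = 50.7% → the Platform team
P0: Team Beta 5/16 = 31.2%, the Platform team 127/309 = 41.1% → the Platform team
P3: Team Beta 123/214 = 57.5%, the Platform team 6/9 = 66.7% → the Platform team
P2: Team Beta 62/112 = 55.4%, the Platform team 51/85 = 60.0% → the Platform team
Overall: Team Beta 228/439 = 51.9%, the Platform team 222/478 = 46.4% → Team Beta
The Platform team wins each ticket group but Team Beta wins overall — the comparison reverses. The Platform team's tickets skew toward P0, which has a lower base rate.

No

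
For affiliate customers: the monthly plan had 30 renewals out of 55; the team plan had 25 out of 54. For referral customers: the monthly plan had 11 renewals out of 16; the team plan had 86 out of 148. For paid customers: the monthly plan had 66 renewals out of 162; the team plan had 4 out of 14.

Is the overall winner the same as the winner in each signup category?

No

Affiliate: the monthly plan 30/55 = 54.5%, the team plan 25/54 = 46.3% → the monthly plan
Referral: the monthly plan 11/16 = 68.8%, the team plan 86/148 = 58.1% → the monthly plan
Paid: the monthly plan 66/162 = 40.7%, the team plan 4/14 = 28.6% → the monthly plan
Overall: the monthly plan 107/233 = 45.9%, the team plan 115/216 = 53.2% → the team plan
The monthly plan wins each signup group but the team plan wins overall — the comparison reverses. The monthly plan's customers skew toward paid, which has a lower base rate.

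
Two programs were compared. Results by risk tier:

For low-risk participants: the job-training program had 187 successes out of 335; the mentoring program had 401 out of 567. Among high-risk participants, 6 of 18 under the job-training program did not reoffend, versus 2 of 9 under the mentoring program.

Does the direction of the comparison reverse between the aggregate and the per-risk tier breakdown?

No

Low-risk: the job-training program 187/335 = 55.8%, the mentoring program 401/567 = 70.7% → the mentoring program
High-risk: the job-training program 6/18 = 33.3%, the mentoring program 2/9 = 22.2% → the job-training program
Overall: the job-training program 193/353 = 54.7%, the mentoring program 403/576 = 70.0% → the mentoring program
Neither sweeps: the job-training program wins 1 of 2 groups, the mentoring program wins 1. The mentoring program wins overall but not every group — no Simpson reversal.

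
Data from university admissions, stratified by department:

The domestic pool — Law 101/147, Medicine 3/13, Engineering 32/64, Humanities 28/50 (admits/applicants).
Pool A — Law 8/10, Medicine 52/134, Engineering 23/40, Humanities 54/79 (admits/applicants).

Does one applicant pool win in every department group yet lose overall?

Law: the domestic pool 101/147 = 68.7%, Pool A 8/10 = 80.0% → Pool A
Medicine: the domestic pool 3/13 = 23.1%, Pool A 52/134 = 38.8% → Pool A
Engineering: the domestic pool 32/64 = 50.0%, Pool A 23/40 = 57.5% → Pool A
Humanities: the domestic pool 28/50 = 56.0%, Pool A 54/79 = 68.4% → Pool A
Overall: the domestic pool 164/274 = 59.9%, Pool A 137/263 = 52.1% → the domestic pool
Pool A wins each department group but the domestic pool wins overall — the comparison reverses. Pool A's applicants skew toward Medicine, which has a lower base rate.

Yes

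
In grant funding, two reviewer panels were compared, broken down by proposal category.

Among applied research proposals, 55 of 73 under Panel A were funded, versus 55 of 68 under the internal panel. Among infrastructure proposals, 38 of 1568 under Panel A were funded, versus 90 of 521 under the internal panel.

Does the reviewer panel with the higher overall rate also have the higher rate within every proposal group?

Yes

Applied research: Panel A 55/73 = 75.3%, the internal panel 55/68 = 80.9% → the internal panel
Infrastructure: Panel A 38/1568 = 2.4%, the internal panel 90/521 = 17.3% → the internal panel
Overall: Panel A 93/1641 = 5.7%, the internal panel 145/589 = 24.6% → the internal panel
The internal panel wins overall and in every proposal group — no reversal.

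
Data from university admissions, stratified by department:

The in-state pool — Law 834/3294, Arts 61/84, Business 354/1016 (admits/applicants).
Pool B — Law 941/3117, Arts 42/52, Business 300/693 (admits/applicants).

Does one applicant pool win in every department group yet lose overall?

No

Law: the in-state pool 834/3294 = 25.3%, Pool B 941/3117 = 30.2% → Pool B
Arts: the in-state pool 61/84 = 72.6%, Pool B 42/52 = 80.8% → Pool B
Business: the in-state pool 354/1016 = 34.8%, Pool B 300/693 = 43.3% → Pool B
Overall: the in-state pool 1249/4394 = 28.4%, Pool B 1283/3862 = 33.2% → Pool B
Pool B wins overall and in every department group — no reversal.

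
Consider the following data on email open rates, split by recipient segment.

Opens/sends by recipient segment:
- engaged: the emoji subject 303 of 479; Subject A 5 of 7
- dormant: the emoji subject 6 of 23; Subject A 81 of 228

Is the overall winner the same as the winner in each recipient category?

No

Engaged: the emoji subject 303/479 = 63.3%, Subject A 5/7 = 71.4% → Subject A
Dormant: the emoji subject 6/23 = 26.1%, Subject A 81/228 = 35.5% → Subject A
Overall: the emoji subject 309/502 = 61.6%, Subject A 86/235 = 36.6% → the emoji subject
Subject A wins each recipient group but the emoji subject wins overall — the comparison reverses. Subject A's sends skew toward dormant, which has a lower base rate.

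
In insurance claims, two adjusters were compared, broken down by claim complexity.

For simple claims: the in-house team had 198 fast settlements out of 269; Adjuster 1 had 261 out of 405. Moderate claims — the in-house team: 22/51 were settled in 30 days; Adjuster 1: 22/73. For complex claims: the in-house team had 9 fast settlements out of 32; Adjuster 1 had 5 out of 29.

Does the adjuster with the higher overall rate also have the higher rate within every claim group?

Simple: the in-house team 198/269 = 73.6%, Adjuster 1 261/405 = 64.4% → the in-house team
Moderate: the in-house team 22/51 = 43.1%, Adjuster 1 22/73 = 30.1% → the in-house team
Complex: the in-house team 9/32 = 28.1%, Adjuster 1 5/29 = 17.2% → the in-house team
Overall: the in-house team 229/352 = 65.1%, Adjuster 1 288/507 = 56.8% → the in-house team
The in-house team wins overall and in every claim group — no reversal.

Yes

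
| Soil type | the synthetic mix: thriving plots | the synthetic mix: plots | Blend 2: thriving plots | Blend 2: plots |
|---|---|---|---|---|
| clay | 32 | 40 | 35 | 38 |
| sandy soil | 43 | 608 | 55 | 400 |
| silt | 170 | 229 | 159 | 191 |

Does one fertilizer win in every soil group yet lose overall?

No

Clay: the synthetic mix 32/40 = 80.0%, Blend 2 35/38 = 92.1% → Blend 2
Sandy soil: the synthetic mix 43/608 = 7.1%, Blend 2 55/400 = 13.8% → Blend 2
Silt: the synthetic mix 170/229 = 74.2%, Blend 2 159/191 = 83.2% → Blend 2
Overall: the synthetic mix 245/877 = 27.9%, Blend 2 249/629 = 39.6% → Blend 2
Blend 2 wins overall and in every soil group — no reversal.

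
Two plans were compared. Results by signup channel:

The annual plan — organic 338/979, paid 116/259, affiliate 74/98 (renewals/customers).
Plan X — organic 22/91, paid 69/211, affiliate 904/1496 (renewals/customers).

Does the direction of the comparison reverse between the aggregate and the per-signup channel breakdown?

Organic: the annual plan 338/979 = 34.5%, Plan X 22/91 = 24.2% → the annual plan
Paid: the annual plan 116/259 = 44.8%, Plan X 69/211 = 32.7% → the annual plan
Affiliate: the annual plan 74/98 = 75.5%, Plan X 904/1496 = 60.4% → the annual plan
Overall: the annual plan 528/1336 = 39.5%, Plan X 995/1798 = 55.3% → Plan X
The annual plan wins each signup group but Plan X wins overall — the comparison reverses. The annual plan's customers skew toward organic, which has a lower base rate.

Yes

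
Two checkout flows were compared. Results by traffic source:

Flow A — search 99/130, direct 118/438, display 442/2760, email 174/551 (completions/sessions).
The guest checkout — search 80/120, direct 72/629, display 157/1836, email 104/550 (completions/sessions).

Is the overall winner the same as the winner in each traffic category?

Search: Flow A 99/130 = 76.2%, the guest checkout 80/120 = 66.7% → Flow A
Direct: Flow A 118/438 = 26.9%, the guest checkout 72/629 = 11.4% → Flow A
Display: Flow A 442/2760 = 16.0%, the guest checkout 157/1836 = 8.6% → Flow A
Email: Flow A 174/551 = 31.6%, the guest checkout 104/550 = 18.9% → Flow A
Overall: Flow A 833/3879 = 21.5%, the guest checkout 413/3135 = 13.2% → Flow A
Flow A wins overall and in every traffic group — no reversal.

Yes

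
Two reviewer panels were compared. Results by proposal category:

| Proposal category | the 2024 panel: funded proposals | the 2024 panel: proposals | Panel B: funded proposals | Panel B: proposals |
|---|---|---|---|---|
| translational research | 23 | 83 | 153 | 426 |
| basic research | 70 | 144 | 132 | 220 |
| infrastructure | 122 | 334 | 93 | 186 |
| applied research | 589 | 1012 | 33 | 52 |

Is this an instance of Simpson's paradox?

Translational research: the 2024 panel 23/83 = 27.7%, Panel B 153/426 = 35.9% → Panel B
Basic research: the 2024 panel 70/144 = 48.6%, Panel B 132/220 = 60.0% → Panel B
Infrastructure: the 2024 panel 122/334 = 36.5%, Panel B 93/186 = 50.0% → Panel B
Applied research: the 2024 panel 589/1012 = 58.2%, Panel B 33/52 = 63.5% → Panel B
Overall: the 2024 panel 804/1573 = 51.1%, Panel B 411/884 = 46.5% → the 2024 panel
Panel B wins each proposal group but the 2024 panel wins overall — the comparison reverses. Panel B's proposals skew toward translational research, which has a lower base rate.

Yes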